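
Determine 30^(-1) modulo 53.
30^(-1) ≡ 23 (mod 53). Verification: 30 × 23 = 690 ≡ 1 (mod 53)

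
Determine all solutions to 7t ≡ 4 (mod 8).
4

Since gcd(7, 8) = 1 divides 4, a solution exists.
Multiply both sides by the inverse of 7 mod 8:
  7^(-1) mod 8 = 7
  x ≡ 7 × 4 ≡ 28 ≡ 4 (mod 8)
Verification: 7 × 4 = 28 = 3 × 8 + 4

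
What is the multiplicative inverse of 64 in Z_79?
21

Using Extended Euclidean Algorithm:
gcd(64, 79) = 1
Bezout coefficients: 64 × 21 + 79 × -17 = 1
So 64 × 21 ≡ 1 (mod 79)
The inverse is 21 mod 79 = 21
Verification: 64 × 21 = 1344 = 17 × 79 + 1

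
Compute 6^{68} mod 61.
42

Using successive squaring:
Binary expansion of 68: 1000100
Powers of 6 mod 61 (each is the square of the previous):
  6^1 ≡ 6 (mod 61)
  6^2 ≡ 6² = 36 ≡ 36 (mod 61)
  6^4 ≡ 36² = 1296 ≡ 15 (mod 61)
  6^8 ≡ 15² = 225 ≡ 42 (mod 61)
  6^16 ≡ 42² = 1764 ≡ 56 (mod 61)
  6^32 ≡ 56² = 3136 ≡ 25 (mod 61)
  6^64 ≡ 25² = 625 ≡ 15 (mod 61)
68 = 64 + 4, so 6^68 = 6^64 × 6^4 ≡ 15 × 15 (mod 61)
Multiplying step by step:
  15 × 15 = 225 ≡ 42 (mod 61)
Result: 6^68 ≡ 42 (mod 61)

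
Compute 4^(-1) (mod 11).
4^(-1) ≡ 3 (mod 11). Verification: 4 × 3 = 12 ≡ 1 (mod 11)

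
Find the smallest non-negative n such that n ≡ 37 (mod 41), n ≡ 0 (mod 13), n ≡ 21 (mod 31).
3276

Using the Chinese Remainder Theorem:
M = product of moduli = 16523
For equation 1: M_1 = 403, 403 ≡ 34 (mod 41), inverse of 403 mod 41 is 35 (check: 34 × 35 = 1190 ≡ 1 (mod 41))
For equation 2: M_2 = 1271, 1271 ≡ 10 (mod 13), inverse of 1271 mod 13 is 4 (check: 10 × 4 = 40 ≡ 1 (mod 13))
For equation 3: M_3 = 533, 533 ≡ 6 (mod 31), inverse of 533 mod 31 is 26 (check: 6 × 26 = 156 ≡ 1 (mod 31))
Combine: n ≡ Σ r_i×M_i×(M_i⁻¹ mod m_i) = 37×403×35 + 0×1271×4 + 21×533×26 = 521885 + 0 + 291018 = 812903
812903 mod 16523 = 3276
n ≡ 3276 (mod 16523)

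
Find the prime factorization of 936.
2^3 × 3^2 × 13

Divide by primes starting from smallest:
936 ÷ 2 = 468
468 ÷ 2 = 234
234 ÷ 2 = 117
117 ÷ 3 = 39
39 ÷ 3 = 13
13 ÷ 13 = 1

936 = 2^3 × 3^2 × 13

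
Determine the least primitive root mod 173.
p - 1 = 172 has prime divisors 2, 43. h is a primitive root mod 173 iff h^(172/q) ≢ 1 (mod 173) for each such q.
h = 2: 2^86 ≡ 172, 2^4 ≡ 16 (mod 173); none is 1, so 2 has order 172 and is a primitive root.
The smallest primitive root mod 173 is g = 2.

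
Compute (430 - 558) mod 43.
1

(430 - 558) = -128
-128 mod 43 = 1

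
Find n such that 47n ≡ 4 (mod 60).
32

Since gcd(47, 60) = 1 divides 4, a solution exists.
Multiply both sides by the inverse of 47 mod 60:
  47^(-1) mod 60 = 23
  x ≡ 23 × 4 ≡ 92 ≡ 32 (mod 60)
Verification: 47 × 32 = 1504 = 25 × 60 + 4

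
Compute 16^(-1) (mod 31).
16^(-1) ≡ 2 (mod 31). Verification: 16 × 2 = 32 ≡ 1 (mod 31)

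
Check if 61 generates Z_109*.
p - 1 = 108 has prime divisors 2, 3. Check 61^(108/q) mod 109 for each: 61^(108/2) = 61^54 ≡ 1, 61^(108/3) = 61^36 ≡ 63 (mod 109). Since 61^54 ≡ 1 (mod 109), the order of 61 divides 54 (in fact the order is 54) ≠ 108, so it is not a primitive root.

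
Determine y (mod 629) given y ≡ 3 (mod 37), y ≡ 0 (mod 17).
595

Using the Chinese Remainder Theorem:
M = product of moduli = 629
For equation 1: M_1 = 17, 17 ≡ 17 (mod 37), inverse of 17 mod 37 is 24 (check: 17 × 24 = 408 ≡ 1 (mod 37))
For equation 2: M_2 = 37, 37 ≡ 3 (mod 17), inverse of 37 mod 17 is 6 (check: 3 × 6 = 18 ≡ 1 (mod 17))
Combine: y ≡ Σ r_i×M_i×(M_i⁻¹ mod m_i) = 3×17×24 + 0×37×6 = 1224 + 0 = 1224
1224 mod 629 = 595
y ≡ 595 (mod 629)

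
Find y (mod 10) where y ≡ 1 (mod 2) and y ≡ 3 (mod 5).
M = 2 × 5 = 10. M₁ = 5, y₁ ≡ 1 (mod 2). M₂ = 2, y₂ ≡ 3 (mod 5). y = 1×5×1 + 3×2×3 ≡ 3 (mod 10)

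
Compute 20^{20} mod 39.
16

Using successive squaring:
Binary expansion of 20: 10100
Powers of 20 mod 39 (each is the square of the previous):
  20^1 ≡ 20 (mod 39)
  20^2 ≡ 20² = 400 ≡ 10 (mod 39)
  20^4 ≡ 10² = 100 ≡ 22 (mod 39)
  20^8 ≡ 22² = 484 ≡ 16 (mod 39)
  20^16 ≡ 16² = 256 ≡ 22 (mod 39)
20 = 16 + 4, so 20^20 = 20^16 × 20^4 ≡ 22 × 22 (mod 39)
Multiplying step by step:
  22 × 22 = 484 ≡ 16 (mod 39)
Result: 20^20 ≡ 16 (mod 39)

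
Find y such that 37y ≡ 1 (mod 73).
37^(-1) ≡ 2 (mod 73). Verification: 37 × 2 = 74 ≡ 1 (mod 73)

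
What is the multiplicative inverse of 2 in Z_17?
9

Using Extended Euclidean Algorithm:
gcd(2, 17) = 1
Bezout coefficients: 2 × -8 + 17 × 1 = 1
So 2 × -8 ≡ 1 (mod 17)
The inverse is -8 mod 17 = 9
Verification: 2 × 9 = 18 = 1 × 17 + 1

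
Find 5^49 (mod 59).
Using repeated squaring. 49 = 32 + 16 + 1 (binary 110001). Repeated squaring mod 59: 5^1 ≡ 5; 5^2 ≡ 5² = 25 ≡ 25; 5^4 ≡ 25² = 625 ≡ 35; 5^8 ≡ 35² = 1225 ≡ 45; 5^16 ≡ 45² = 2025 ≡ 19; 5^32 ≡ 19² = 361 ≡ 7. Multiply: 5^49 = 5^32 × 5^16 × 5^1 ≡ 7 × 19 × 5 (mod 59): 7 × 19 = 133 ≡ 15; 15 × 5 = 75 ≡ 16. So 5^49 ≡ 16 (mod 59).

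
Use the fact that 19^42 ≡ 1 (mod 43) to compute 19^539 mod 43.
By Fermat: 19^{42} ≡ 1 (mod 43). 539 ≡ 35 (mod 42). So 19^{539} ≡ 19^{35} ≡ 7 (mod 43)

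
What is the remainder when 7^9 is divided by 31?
9 = 8 + 1 (binary 1001). Repeated squaring mod 31: 7^1 ≡ 7; 7^2 ≡ 7² = 49 ≡ 18; 7^4 ≡ 18² = 324 ≡ 14; 7^8 ≡ 14² = 196 ≡ 10. Multiply: 7^9 = 7^8 × 7^1 ≡ 10 × 7 (mod 31): 10 × 7 = 70 ≡ 8. So 7^9 ≡ 8 (mod 31).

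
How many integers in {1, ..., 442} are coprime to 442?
192

Prime factorization: 442 = 2 × 13 × 17
Using the formula φ(n) = n × Π(1 - 1/p) for each prime factor p:
φ(442) = 442 × (1 - 1/2) × (1 - 1/13) × (1 - 1/17)
φ(442) = 192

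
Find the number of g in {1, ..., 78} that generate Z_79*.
Number of primitive roots mod 79 = φ(78) = 24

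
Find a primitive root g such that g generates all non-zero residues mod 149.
p - 1 = 148 has prime divisors 2, 37. h is a primitive root mod 149 iff h^(148/q) ≢ 1 (mod 149) for each such q.
h = 2: 2^74 ≡ 148, 2^4 ≡ 16 (mod 149); none is 1, so 2 has order 148 and is a primitive root.
The smallest primitive root mod 149 is g = 2.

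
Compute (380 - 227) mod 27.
18

(380 - 227) = 153
153 mod 27 = 18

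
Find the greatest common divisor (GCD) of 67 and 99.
1

Using the Euclidean algorithm:
67 = 0 × 99 + 67
99 = 1 × 67 + 32
67 = 2 × 32 + 3
32 = 10 × 3 + 2
3 = 1 × 2 + 1
2 = 2 × 1 + 0

GCD(67, 99) = 1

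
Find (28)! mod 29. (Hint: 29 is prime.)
By Wilson's theorem, (28)! ≡ -1 ≡ 28 (mod 29)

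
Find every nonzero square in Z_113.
QRs mod 113: {1, 2, 4, 7, 8, 9, 11, 13, 14, 15, 16, 18, 22, 25, 26, 28, 30, 31, 32, 36, 41, 44, 49, 50, 51, 52, 53, 56, 57, 60, 61, 62, 63, 64, 69, 72, 77, 81, 82, 83, 85, 87, 88, 91, 95, 97, 98, 99, 100, 102, 104, 105, 106, 109, 111, 112}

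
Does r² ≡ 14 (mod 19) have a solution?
By Euler's criterion: 14^{9} ≡ 18 (mod 19). Since this equals -1 (≡ 18), 14 is not a QR.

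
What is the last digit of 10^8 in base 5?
10 ≡ 0 (mod 5). 8 = 8 (binary 1000). Repeated squaring mod 5: 0^1 ≡ 0; 0^2 ≡ 0² = 0 ≡ 0; 0^4 ≡ 0² = 0 ≡ 0; 0^8 ≡ 0² = 0 ≡ 0. So 10^8 ≡ 0 (mod 5).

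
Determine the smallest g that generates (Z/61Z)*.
2

A primitive root g modulo p has order p-1 = 60
Prime divisors of 60: [2, 3, 5]
g is a primitive root iff g^(60/q) ≢ 1 (mod 61) for each prime divisor q
Testing small values:
  g = 2: 2^30 ≡ 60, 2^20 ≡ 47, 2^12 ≡ 9 (mod 61) → none is 1, primitive root!
The smallest primitive root is 2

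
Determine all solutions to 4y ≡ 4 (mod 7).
1

Since gcd(4, 7) = 1 divides 4, a solution exists.
Multiply both sides by the inverse of 4 mod 7:
  4^(-1) mod 7 = 2
  x ≡ 2 × 4 ≡ 8 ≡ 1 (mod 7)
Verification: 4 × 1 = 4 = 0 × 7 + 4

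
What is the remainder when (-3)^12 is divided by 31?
Using repeated squaring. (-3) ≡ 28 (mod 31). 12 = 8 + 4 (binary 1100). Repeated squaring mod 31: 28^1 ≡ 28; 28^2 ≡ 28² = 784 ≡ 9; 28^4 ≡ 9² = 81 ≡ 19; 28^8 ≡ 19² = 361 ≡ 20. Multiply: (-3)^12 ≡ 28^8 × 28^4 ≡ 20 × 19 (mod 31): 20 × 19 = 380 ≡ 8. So (-3)^12 ≡ 8 (mod 31).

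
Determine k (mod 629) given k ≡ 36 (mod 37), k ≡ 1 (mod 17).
443

Using the Chinese Remainder Theorem:
M = product of moduli = 629
For equation 1: M_1 = 17, 17 ≡ 17 (mod 37), inverse of 17 mod 37 is 24 (check: 17 × 24 = 408 ≡ 1 (mod 37))
For equation 2: M_2 = 37, 37 ≡ 3 (mod 17), inverse of 37 mod 17 is 6 (check: 3 × 6 = 18 ≡ 1 (mod 17))
Combine: k ≡ Σ r_i×M_i×(M_i⁻¹ mod m_i) = 36×17×24 + 1×37×6 = 14688 + 222 = 14910
14910 mod 629 = 443
k ≡ 443 (mod 629)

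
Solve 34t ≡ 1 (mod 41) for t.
35

Using Extended Euclidean Algorithm:
gcd(34, 41) = 1
Bezout coefficients: 34 × -6 + 41 × 5 = 1
So 34 × -6 ≡ 1 (mod 41)
The inverse is -6 mod 41 = 35
Verification: 34 × 35 = 1190 = 29 × 41 + 1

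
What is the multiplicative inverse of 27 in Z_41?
38

Using Extended Euclidean Algorithm:
gcd(27, 41) = 1
Bezout coefficients: 27 × -3 + 41 × 2 = 1
So 27 × -3 ≡ 1 (mod 41)
The inverse is -3 mod 41 = 38
Verification: 27 × 38 = 1026 = 25 × 41 + 1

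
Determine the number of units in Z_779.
720

Prime factorization: 779 = 19 × 41
Using the formula φ(n) = n × Π(1 - 1/p) for each prime factor p:
φ(779) = 779 × (1 - 1/19) × (1 - 1/41)
φ(779) = 720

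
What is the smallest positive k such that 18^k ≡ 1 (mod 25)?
Powers of 18 mod 25: 18^1≡18, 18^2≡24, 18^3≡7, 18^4≡1. Order = 4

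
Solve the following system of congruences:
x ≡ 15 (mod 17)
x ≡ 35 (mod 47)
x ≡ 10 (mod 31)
12255

Using the Chinese Remainder Theorem:
M = product of moduli = 24769
For equation 1: M_1 = 1457, 1457 ≡ 12 (mod 17), inverse of 1457 mod 17 is 10 (check: 12 × 10 = 120 ≡ 1 (mod 17))
For equation 2: M_2 = 527, 527 ≡ 10 (mod 47), inverse of 527 mod 47 is 33 (check: 10 × 33 = 330 ≡ 1 (mod 47))
For equation 3: M_3 = 799, 799 ≡ 24 (mod 31), inverse of 799 mod 31 is 22 (check: 24 × 22 = 528 ≡ 1 (mod 31))
Combine: x ≡ Σ r_i×M_i×(M_i⁻¹ mod m_i) = 15×1457×10 + 35×527×33 + 10×799×22 = 218550 + 608685 + 175780 = 1003015
1003015 mod 24769 = 12255
x ≡ 12255 (mod 24769)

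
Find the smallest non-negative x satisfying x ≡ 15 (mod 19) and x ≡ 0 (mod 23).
M = 19 × 23 = 437. M₁ = 23, y₁ ≡ 5 (mod 19). M₂ = 19, y₂ ≡ 17 (mod 23). x = 15×23×5 + 0×19×17 ≡ 414 (mod 437)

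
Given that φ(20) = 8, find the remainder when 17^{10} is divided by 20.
By Euler: 17^{8} ≡ 1 (mod 20) since gcd(17, 20) = 1. 10 = 1×8 + 2. So 17^{10} ≡ 17^{2} ≡ 9 (mod 20)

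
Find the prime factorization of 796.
2^2 × 199

Divide by primes starting from smallest:
796 ÷ 2 = 398
398 ÷ 2 = 199
199 ÷ 199 = 1

796 = 2^2 × 199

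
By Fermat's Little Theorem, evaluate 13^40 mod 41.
By Fermat's Little Theorem, 13^{40} ≡ 1 (mod 41) since 41 is prime and gcd(13, 41) = 1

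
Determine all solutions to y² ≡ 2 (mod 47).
The square roots of 2 mod 47 are 7 and 40. Verify: 7² = 49 ≡ 2 (mod 47)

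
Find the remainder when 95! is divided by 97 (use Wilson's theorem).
(96)! = (95)! × (96) ≡ -1 (mod 97). So (95)! ≡ -1 × (96)^(-1) ≡ (-1)×(-1) = 1 (mod 97)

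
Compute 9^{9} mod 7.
1

Using successive squaring:
Binary expansion of 9: 1001
Powers of 9 mod 7 (each is the square of the previous):
  9^1 ≡ 2 (mod 7)
  9^2 ≡ 2² = 4 ≡ 4 (mod 7)
  9^4 ≡ 4² = 16 ≡ 2 (mod 7)
  9^8 ≡ 2² = 4 ≡ 4 (mod 7)
9 = 8 + 1, so 9^9 = 9^8 × 9^1 ≡ 4 × 2 (mod 7)
Multiplying step by step:
  4 × 2 = 8 ≡ 1 (mod 7)
Result: 9^9 ≡ 1 (mod 7)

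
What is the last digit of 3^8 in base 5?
8 = 8 (binary 1000). Repeated squaring mod 5: 3^1 ≡ 3; 3^2 ≡ 3² = 9 ≡ 4; 3^4 ≡ 4² = 16 ≡ 1; 3^8 ≡ 1² = 1 ≡ 1. So 3^8 ≡ 1 (mod 5).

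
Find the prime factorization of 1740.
2^2 × 3 × 5 × 29

Divide by primes starting from smallest:
1740 ÷ 2 = 870
870 ÷ 2 = 435
435 ÷ 3 = 145
145 ÷ 5 = 29
29 ÷ 29 = 1

1740 = 2^2 × 3 × 5 × 29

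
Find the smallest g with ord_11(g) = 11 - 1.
p - 1 = 10 has prime divisors 2, 5. h is a primitive root mod 11 iff h^(10/q) ≢ 1 (mod 11) for each such q.
h = 2: 2^5 ≡ 10, 2^2 ≡ 4 (mod 11); none is 1, so 2 has order 10 and is a primitive root.
The smallest primitive root mod 11 is g = 2.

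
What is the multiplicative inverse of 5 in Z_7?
3

Using Extended Euclidean Algorithm:
gcd(5, 7) = 1
Bezout coefficients: 5 × 3 + 7 × -2 = 1
So 5 × 3 ≡ 1 (mod 7)
The inverse is 3 mod 7 = 3
Verification: 5 × 3 = 15 = 2 × 7 + 1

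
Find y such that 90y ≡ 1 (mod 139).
90^(-1) ≡ 17 (mod 139). Verification: 90 × 17 = 1530 ≡ 1 (mod 139)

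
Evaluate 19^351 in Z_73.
Using Fermat: 19^{72} ≡ 1 (mod 73). 351 ≡ 63 (mod 72). So 19^{351} ≡ 19^{63} ≡ 27 (mod 73)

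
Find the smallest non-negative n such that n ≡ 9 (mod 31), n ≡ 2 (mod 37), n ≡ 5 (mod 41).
14765

Using the Chinese Remainder Theorem:
M = product of moduli = 47027
For equation 1: M_1 = 1517, 1517 ≡ 29 (mod 31), inverse of 1517 mod 31 is 15 (check: 29 × 15 = 435 ≡ 1 (mod 31))
For equation 2: M_2 = 1271, 1271 ≡ 13 (mod 37), inverse of 1271 mod 37 is 20 (check: 13 × 20 = 260 ≡ 1 (mod 37))
For equation 3: M_3 = 1147, 1147 ≡ 40 (mod 41), inverse of 1147 mod 41 is 40 (check: 40 × 40 = 1600 ≡ 1 (mod 41))
Combine: n ≡ Σ r_i×M_i×(M_i⁻¹ mod m_i) = 9×1517×15 + 2×1271×20 + 5×1147×40 = 204795 + 50840 + 229400 = 485035
485035 mod 47027 = 14765
n ≡ 14765 (mod 47027)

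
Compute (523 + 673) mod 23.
0

(523 + 673) = 1196
1196 mod 23 = 0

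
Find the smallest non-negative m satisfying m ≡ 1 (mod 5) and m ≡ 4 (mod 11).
M = 5 × 11 = 55. M₁ = 11, y₁ ≡ 1 (mod 5). M₂ = 5, y₂ ≡ 9 (mod 11). m = 1×11×1 + 4×5×9 ≡ 26 (mod 55)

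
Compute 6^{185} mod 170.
96

Using successive squaring:
Binary expansion of 185: 10111001
Powers of 6 mod 170 (each is the square of the previous):
  6^1 ≡ 6 (mod 170)
  6^2 ≡ 6² = 36 ≡ 36 (mod 170)
  6^4 ≡ 36² = 1296 ≡ 106 (mod 170)
  6^8 ≡ 106² = 11236 ≡ 16 (mod 170)
  6^16 ≡ 16² = 256 ≡ 86 (mod 170)
  6^32 ≡ 86² = 7396 ≡ 86 (mod 170)
  6^64 ≡ 86² = 7396 ≡ 86 (mod 170)
  6^128 ≡ 86² = 7396 ≡ 86 (mod 170)
185 = 128 + 32 + 16 + 8 + 1, so 6^185 = 6^128 × 6^32 × 6^16 × 6^8 × 6^1 ≡ 86 × 86 × 86 × 16 × 6 (mod 170)
Multiplying step by step:
  86 × 86 = 7396 ≡ 86 (mod 170)
  86 × 86 = 7396 ≡ 86 (mod 170)
  86 × 16 = 1376 ≡ 16 (mod 170)
  16 × 6 = 96 ≡ 96 (mod 170)
Result: 6^185 ≡ 96 (mod 170)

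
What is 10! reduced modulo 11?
By Wilson's theorem, (10)! ≡ -1 ≡ 10 (mod 11)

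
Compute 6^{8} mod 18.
0

Using successive squaring:
Binary expansion of 8: 1000
Powers of 6 mod 18 (each is the square of the previous):
  6^1 ≡ 6 (mod 18)
  6^2 ≡ 6² = 36 ≡ 0 (mod 18)
  6^4 ≡ 0² = 0 ≡ 0 (mod 18)
  6^8 ≡ 0² = 0 ≡ 0 (mod 18)
8 is a power of 2, so 6^8 is the last square: ≡ 0 (mod 18)
Result: 6^8 ≡ 0 (mod 18)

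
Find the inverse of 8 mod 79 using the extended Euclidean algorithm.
Extended GCD: 8(10) + 79(-1) = 1. So 8^(-1) ≡ 10 ≡ 10 (mod 79). Verify: 8 × 10 = 80 ≡ 1 (mod 79)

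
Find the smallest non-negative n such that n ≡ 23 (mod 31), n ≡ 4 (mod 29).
178

Using the Chinese Remainder Theorem:
M = product of moduli = 899
For equation 1: M_1 = 29, 29 ≡ 29 (mod 31), inverse of 29 mod 31 is 15 (check: 29 × 15 = 435 ≡ 1 (mod 31))
For equation 2: M_2 = 31, 31 ≡ 2 (mod 29), inverse of 31 mod 29 is 15 (check: 2 × 15 = 30 ≡ 1 (mod 29))
Combine: n ≡ Σ r_i×M_i×(M_i⁻¹ mod m_i) = 23×29×15 + 4×31×15 = 10005 + 1860 = 11865
11865 mod 899 = 178
n ≡ 178 (mod 899)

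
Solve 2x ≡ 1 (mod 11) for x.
2^(-1) ≡ 6 (mod 11). Verification: 2 × 6 = 12 ≡ 1 (mod 11)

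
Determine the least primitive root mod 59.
p - 1 = 58 has prime divisors 2, 29. h is a primitive root mod 59 iff h^(58/q) ≢ 1 (mod 59) for each such q.
h = 2: 2^29 ≡ 58, 2^2 ≡ 4 (mod 59); none is 1, so 2 has order 58 and is a primitive root.
The smallest primitive root mod 59 is g = 2.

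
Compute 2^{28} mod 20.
16

Using successive squaring:
Binary expansion of 28: 11100
Powers of 2 mod 20 (each is the square of the previous):
  2^1 ≡ 2 (mod 20)
  2^2 ≡ 2² = 4 ≡ 4 (mod 20)
  2^4 ≡ 4² = 16 ≡ 16 (mod 20)
  2^8 ≡ 16² = 256 ≡ 16 (mod 20)
  2^16 ≡ 16² = 256 ≡ 16 (mod 20)
28 = 16 + 8 + 4, so 2^28 = 2^16 × 2^8 × 2^4 ≡ 16 × 16 × 16 (mod 20)
Multiplying step by step:
  16 × 16 = 256 ≡ 16 (mod 20)
  16 × 16 = 256 ≡ 16 (mod 20)
Result: 2^28 ≡ 16 (mod 20)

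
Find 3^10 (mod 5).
10 = 8 + 2 (binary 1010). Repeated squaring mod 5: 3^1 ≡ 3; 3^2 ≡ 3² = 9 ≡ 4; 3^4 ≡ 4² = 16 ≡ 1; 3^8 ≡ 1² = 1 ≡ 1. Multiply: 3^10 = 3^8 × 3^2 ≡ 1 × 4 (mod 5): 1 × 4 = 4 ≡ 4. So 3^10 ≡ 4 (mod 5).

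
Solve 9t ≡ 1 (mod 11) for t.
5

Using Extended Euclidean Algorithm:
gcd(9, 11) = 1
Bezout coefficients: 9 × 5 + 11 × -4 = 1
So 9 × 5 ≡ 1 (mod 11)
The inverse is 5 mod 11 = 5
Verification: 9 × 5 = 45 = 4 × 11 + 1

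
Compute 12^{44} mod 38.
30

Using successive squaring:
Binary expansion of 44: 101100
Powers of 12 mod 38 (each is the square of the previous):
  12^1 ≡ 12 (mod 38)
  12^2 ≡ 12² = 144 ≡ 30 (mod 38)
  12^4 ≡ 30² = 900 ≡ 26 (mod 38)
  12^8 ≡ 26² = 676 ≡ 30 (mod 38)
  12^16 ≡ 30² = 900 ≡ 26 (mod 38)
  12^32 ≡ 26² = 676 ≡ 30 (mod 38)
44 = 32 + 8 + 4, so 12^44 = 12^32 × 12^8 × 12^4 ≡ 30 × 30 × 26 (mod 38)
Multiplying step by step:
  30 × 30 = 900 ≡ 26 (mod 38)
  26 × 26 = 676 ≡ 30 (mod 38)
Result: 12^44 ≡ 30 (mod 38)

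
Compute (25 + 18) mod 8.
3

(25 + 18) = 43
43 mod 8 = 3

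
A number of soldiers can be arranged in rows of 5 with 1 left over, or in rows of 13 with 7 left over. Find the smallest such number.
M = 5 × 13 = 65. M₁ = 13, y₁ ≡ 2 (mod 5). M₂ = 5, y₂ ≡ 8 (mod 13). x = 1×13×2 + 7×5×8 ≡ 46 (mod 65). The smallest positive such number is 46.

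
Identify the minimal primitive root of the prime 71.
p - 1 = 70 has prime divisors 2, 5, 7. h is a primitive root mod 71 iff h^(70/q) ≢ 1 (mod 71) for each such q.
h = 2: 2^35 ≡ 1, 2^14 ≡ 54, 2^10 ≡ 30 (mod 71); 2^35 ≡ 1, so not a primitive root.
h = 3: 3^35 ≡ 1, 3^14 ≡ 54, 3^10 ≡ 48 (mod 71); 3^35 ≡ 1, so not a primitive root.
h = 4: 4^35 ≡ 1, 4^14 ≡ 5, 4^10 ≡ 48 (mod 71); 4^35 ≡ 1, so not a primitive root.
h = 5: 5^35 ≡ 1, 5^14 ≡ 57, 5^10 ≡ 1 (mod 71); 5^35 ≡ 1, so not a primitive root.
h = 6: 6^35 ≡ 1, 6^14 ≡ 5, 6^10 ≡ 20 (mod 71); 6^35 ≡ 1, so not a primitive root.
h = 7: 7^35 ≡ 70, 7^14 ≡ 54, 7^10 ≡ 45 (mod 71); none is 1, so 7 has order 70 and is a primitive root.
The smallest primitive root mod 71 is g = 7.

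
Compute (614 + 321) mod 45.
35

(614 + 321) = 935
935 mod 45 = 35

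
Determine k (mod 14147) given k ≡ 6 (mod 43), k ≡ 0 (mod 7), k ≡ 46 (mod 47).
9681

Using the Chinese Remainder Theorem:
M = product of moduli = 14147
For equation 1: M_1 = 329, 329 ≡ 28 (mod 43), inverse of 329 mod 43 is 20 (check: 28 × 20 = 560 ≡ 1 (mod 43))
For equation 2: M_2 = 2021, 2021 ≡ 5 (mod 7), inverse of 2021 mod 7 is 3 (check: 5 × 3 = 15 ≡ 1 (mod 7))
For equation 3: M_3 = 301, 301 ≡ 19 (mod 47), inverse of 301 mod 47 is 5 (check: 19 × 5 = 95 ≡ 1 (mod 47))
Combine: k ≡ Σ r_i×M_i×(M_i⁻¹ mod m_i) = 6×329×20 + 0×2021×3 + 46×301×5 = 39480 + 0 + 69230 = 108710
108710 mod 14147 = 9681
k ≡ 9681 (mod 14147)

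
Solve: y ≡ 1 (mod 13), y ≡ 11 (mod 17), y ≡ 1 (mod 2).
M = 13 × 17 × 2 = 442. M₁ = 34, y₁ ≡ 5 (mod 13). M₂ = 26, y₂ ≡ 2 (mod 17). M₃ = 221, y₃ ≡ 1 (mod 2). y = 1×34×5 + 11×26×2 + 1×221×1 ≡ 79 (mod 442)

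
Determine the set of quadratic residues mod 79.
QRs mod 79: {1, 2, 4, 5, 8, 9, 10, 11, 13, 16, 18, 19, 20, 21, 22, 23, 25, 26, 31, 32, 36, 38, 40, 42, 44, 45, 46, 49, 50, 51, 52, 55, 62, 64, 65, 67, 72, 73, 76}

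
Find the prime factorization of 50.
2 × 5^2

Divide by primes starting from smallest:
50 ÷ 2 = 25
25 ÷ 5 = 5
5 ÷ 5 = 1

50 = 2 × 5^2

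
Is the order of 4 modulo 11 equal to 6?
No, the actual order is 5, not 6.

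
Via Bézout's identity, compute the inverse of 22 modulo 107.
Extended GCD: 22(-34) + 107(7) = 1. So 22^(-1) ≡ 73 ≡ 73 (mod 107). Verify: 22 × 73 = 1606 ≡ 1 (mod 107)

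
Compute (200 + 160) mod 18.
0

(200 + 160) = 360
360 mod 18 = 0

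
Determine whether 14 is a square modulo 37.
By Euler's criterion: 14^{18} ≡ 36 (mod 37). Since this equals -1 (≡ 36), 14 is not a QR.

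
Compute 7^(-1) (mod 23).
10

Using Extended Euclidean Algorithm:
gcd(7, 23) = 1
Bezout coefficients: 7 × 10 + 23 × -3 = 1
So 7 × 10 ≡ 1 (mod 23)
The inverse is 10 mod 23 = 10
Verification: 7 × 10 = 70 = 3 × 23 + 1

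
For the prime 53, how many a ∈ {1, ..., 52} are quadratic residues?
For prime 53, there are (p-1)/2 = (53-1)/2 = 26 quadratic residues (excluding 0).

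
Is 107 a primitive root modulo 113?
Yes

To verify, check if 107^(112/q) ≢ 1 (mod 113) for each prime divisor q of 112
Divisors of 112 = 112: [1, 2, 4, 7, 8, 14, 16, 28, 56, 112]
  107^(112/2) = 107^56 ≡ 112 (mod 113)
  107^(112/7) = 107^16 ≡ 30 (mod 113)
Conclusion: 107 is a primitive root modulo 113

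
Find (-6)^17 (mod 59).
Using repeated squaring. (-6) ≡ 53 (mod 59). 17 = 16 + 1 (binary 10001). Repeated squaring mod 59: 53^1 ≡ 53; 53^2 ≡ 53² = 2809 ≡ 36; 53^4 ≡ 36² = 1296 ≡ 57; 53^8 ≡ 57² = 3249 ≡ 4; 53^16 ≡ 4² = 16 ≡ 16. Multiply: (-6)^17 ≡ 53^16 × 53^1 ≡ 16 × 53 (mod 59): 16 × 53 = 848 ≡ 22. So (-6)^17 ≡ 22 (mod 59).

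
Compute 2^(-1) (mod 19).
2^(-1) ≡ 10 (mod 19). Verification: 2 × 10 = 20 ≡ 1 (mod 19)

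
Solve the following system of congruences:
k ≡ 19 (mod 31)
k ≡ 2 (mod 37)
298

Using the Chinese Remainder Theorem:
M = product of moduli = 1147
For equation 1: M_1 = 37, 37 ≡ 6 (mod 31), inverse of 37 mod 31 is 26 (check: 6 × 26 = 156 ≡ 1 (mod 31))
For equation 2: M_2 = 31, 31 ≡ 31 (mod 37), inverse of 31 mod 37 is 6 (check: 31 × 6 = 186 ≡ 1 (mod 37))
Combine: k ≡ Σ r_i×M_i×(M_i⁻¹ mod m_i) = 19×37×26 + 2×31×6 = 18278 + 372 = 18650
18650 mod 1147 = 298
k ≡ 298 (mod 1147)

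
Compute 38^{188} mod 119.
86

Using successive squaring:
Binary expansion of 188: 10111100
Powers of 38 mod 119 (each is the square of the previous):
  38^1 ≡ 38 (mod 119)
  38^2 ≡ 38² = 1444 ≡ 16 (mod 119)
  38^4 ≡ 16² = 256 ≡ 18 (mod 119)
  38^8 ≡ 18² = 324 ≡ 86 (mod 119)
  38^16 ≡ 86² = 7396 ≡ 18 (mod 119)
  38^32 ≡ 18² = 324 ≡ 86 (mod 119)
  38^64 ≡ 86² = 7396 ≡ 18 (mod 119)
  38^128 ≡ 18² = 324 ≡ 86 (mod 119)
188 = 128 + 32 + 16 + 8 + 4, so 38^188 = 38^128 × 38^32 × 38^16 × 38^8 × 38^4 ≡ 86 × 86 × 18 × 86 × 18 (mod 119)
Multiplying step by step:
  86 × 86 = 7396 ≡ 18 (mod 119)
  18 × 18 = 324 ≡ 86 (mod 119)
  86 × 86 = 7396 ≡ 18 (mod 119)
  18 × 18 = 324 ≡ 86 (mod 119)
Result: 38^188 ≡ 86 (mod 119)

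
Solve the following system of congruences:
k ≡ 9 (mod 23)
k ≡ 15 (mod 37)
607

Using the Chinese Remainder Theorem:
M = product of moduli = 851
For equation 1: M_1 = 37, 37 ≡ 14 (mod 23), inverse of 37 mod 23 is 5 (check: 14 × 5 = 70 ≡ 1 (mod 23))
For equation 2: M_2 = 23, 23 ≡ 23 (mod 37), inverse of 23 mod 37 is 29 (check: 23 × 29 = 667 ≡ 1 (mod 37))
Combine: k ≡ Σ r_i×M_i×(M_i⁻¹ mod m_i) = 9×37×5 + 15×23×29 = 1665 + 10005 = 11670
11670 mod 851 = 607
k ≡ 607 (mod 851)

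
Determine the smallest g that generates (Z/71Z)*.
7

A primitive root g modulo p has order p-1 = 70
Prime divisors of 70: [2, 5, 7]
g is a primitive root iff g^(70/q) ≢ 1 (mod 71) for each prime divisor q
Testing small values:
  g = 2: 2^35 ≡ 1, 2^14 ≡ 54, 2^10 ≡ 30 (mod 71) → 2^35 ≡ 1, not primitive root
  g = 3: 3^35 ≡ 1, 3^14 ≡ 54, 3^10 ≡ 48 (mod 71) → 3^35 ≡ 1, not primitive root
  g = 4: 4^35 ≡ 1, 4^14 ≡ 5, 4^10 ≡ 48 (mod 71) → 4^35 ≡ 1, not primitive root
  g = 5: 5^35 ≡ 1, 5^14 ≡ 57, 5^10 ≡ 1 (mod 71) → 5^35 ≡ 1, not primitive root
  g = 6: 6^35 ≡ 1, 6^14 ≡ 5, 6^10 ≡ 20 (mod 71) → 6^35 ≡ 1, not primitive root
  g = 7: 7^35 ≡ 70, 7^14 ≡ 54, 7^10 ≡ 45 (mod 71) → none is 1, primitive root!
The smallest primitive root is 7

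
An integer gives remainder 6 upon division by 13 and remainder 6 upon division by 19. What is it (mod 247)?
M = 13 × 19 = 247. M₁ = 19, y₁ ≡ 11 (mod 13). M₂ = 13, y₂ ≡ 3 (mod 19). t = 6×19×11 + 6×13×3 ≡ 6 (mod 247). The smallest positive such number is 6.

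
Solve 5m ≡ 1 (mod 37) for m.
5^(-1) ≡ 15 (mod 37). Verification: 5 × 15 = 75 ≡ 1 (mod 37)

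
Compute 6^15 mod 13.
Using Fermat: 6^{12} ≡ 1 (mod 13). 15 ≡ 3 (mod 12). So 6^{15} ≡ 6^{3} ≡ 8 (mod 13)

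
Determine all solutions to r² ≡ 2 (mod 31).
The square roots of 2 mod 31 are 8 and 23. Verify: 8² = 64 ≡ 2 (mod 31)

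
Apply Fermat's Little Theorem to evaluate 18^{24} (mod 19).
1

By Fermat's Little Theorem, a^(p-1) ≡ 1 (mod p) for prime p and gcd(a, p) = 1
Here p = 19, so 18^18 ≡ 1 (mod 19)
We can reduce the exponent: 24 mod 18 = 6
So 18^24 ≡ 18^6 (mod 19)
Computing: 18^6 mod 19 = 1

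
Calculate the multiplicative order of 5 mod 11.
Powers of 5 mod 11: 5^1≡5, 5^2≡3, 5^3≡4, 5^4≡9, 5^5≡1. Order = 5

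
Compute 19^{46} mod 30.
1

Using successive squaring:
Binary expansion of 46: 101110
Powers of 19 mod 30 (each is the square of the previous):
  19^1 ≡ 19 (mod 30)
  19^2 ≡ 19² = 361 ≡ 1 (mod 30)
  19^4 ≡ 1² = 1 ≡ 1 (mod 30)
  19^8 ≡ 1² = 1 ≡ 1 (mod 30)
  19^16 ≡ 1² = 1 ≡ 1 (mod 30)
  19^32 ≡ 1² = 1 ≡ 1 (mod 30)
46 = 32 + 8 + 4 + 2, so 19^46 = 19^32 × 19^8 × 19^4 × 19^2 ≡ 1 × 1 × 1 × 1 (mod 30)
Multiplying step by step:
  1 × 1 = 1 ≡ 1 (mod 30)
  1 × 1 = 1 ≡ 1 (mod 30)
  1 × 1 = 1 ≡ 1 (mod 30)
Result: 19^46 ≡ 1 (mod 30)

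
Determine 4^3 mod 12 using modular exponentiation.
3 = 2 + 1 (binary 11). Repeated squaring mod 12: 4^1 ≡ 4; 4^2 ≡ 4² = 16 ≡ 4. Multiply: 4^3 = 4^2 × 4^1 ≡ 4 × 4 (mod 12): 4 × 4 = 16 ≡ 4. So 4^3 ≡ 4 (mod 12).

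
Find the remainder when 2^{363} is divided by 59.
By Fermat: 2^{58} ≡ 1 (mod 59). 363 = 6×58 + 15. So 2^{363} ≡ 2^{15} ≡ 23 (mod 59)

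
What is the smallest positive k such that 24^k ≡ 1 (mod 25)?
Powers of 24 mod 25: 24^1≡24, 24^2≡1. Order = 2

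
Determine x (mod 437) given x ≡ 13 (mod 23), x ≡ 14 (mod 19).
128

Using the Chinese Remainder Theorem:
M = product of moduli = 437
For equation 1: M_1 = 19, 19 ≡ 19 (mod 23), inverse of 19 mod 23 is 17 (check: 19 × 17 = 323 ≡ 1 (mod 23))
For equation 2: M_2 = 23, 23 ≡ 4 (mod 19), inverse of 23 mod 19 is 5 (check: 4 × 5 = 20 ≡ 1 (mod 19))
Combine: x ≡ Σ r_i×M_i×(M_i⁻¹ mod m_i) = 13×19×17 + 14×23×5 = 4199 + 1610 = 5809
5809 mod 437 = 128
x ≡ 128 (mod 437)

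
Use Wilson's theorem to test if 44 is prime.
(43)! mod 44 = 0. Since 0 ≢ -1 (mod 44), 44 is not prime.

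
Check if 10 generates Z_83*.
p - 1 = 82 has prime divisors 2, 41. Check 10^(82/q) mod 83 for each: 10^(82/2) = 10^41 ≡ 1, 10^(82/41) = 10^2 ≡ 17 (mod 83). Since 10^41 ≡ 1 (mod 83), the order of 10 divides 41 (in fact the order is 41) ≠ 82, so it is not a primitive root.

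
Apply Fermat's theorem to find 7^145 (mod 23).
By Fermat: 7^{22} ≡ 1 (mod 23). 145 = 6×22 + 13. So 7^{145} ≡ 7^{13} ≡ 20 (mod 23)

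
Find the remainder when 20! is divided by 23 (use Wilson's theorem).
(22)! = (20)! × (21) × (22) ≡ -1 (mod 23). So (20)! ≡ -1 × [(22)(21)]^(-1) ≡ 11 (mod 23)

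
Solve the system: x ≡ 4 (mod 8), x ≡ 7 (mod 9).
M = 8 × 9 = 72. M₁ = 9, y₁ ≡ 1 (mod 8). M₂ = 8, y₂ ≡ 8 (mod 9). x = 4×9×1 + 7×8×8 ≡ 52 (mod 72)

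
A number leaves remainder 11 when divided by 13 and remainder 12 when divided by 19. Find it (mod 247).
M = 13 × 19 = 247. M₁ = 19, y₁ ≡ 11 (mod 13). M₂ = 13, y₂ ≡ 3 (mod 19). k = 11×19×11 + 12×13×3 ≡ 50 (mod 247)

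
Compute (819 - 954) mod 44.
41

(819 - 954) = -135
-135 mod 44 = 41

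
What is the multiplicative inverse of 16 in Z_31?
2

Using Extended Euclidean Algorithm:
gcd(16, 31) = 1
Bezout coefficients: 16 × 2 + 31 × -1 = 1
So 16 × 2 ≡ 1 (mod 31)
The inverse is 2 mod 31 = 2
Verification: 16 × 2 = 32 = 1 × 31 + 1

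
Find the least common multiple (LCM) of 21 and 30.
210

First find GCD(21, 30) using the Euclidean algorithm:
21 = 0 × 30 + 21
30 = 1 × 21 + 9
21 = 2 × 9 + 3
9 = 3 × 3 + 0
GCD(21, 30) = 3

LCM formula: LCM(a, b) = (a × b) / GCD(a, b)
LCM(21, 30) = (21 × 30) / 3
LCM(21, 30) = 630 / 3
LCM(21, 30) = 210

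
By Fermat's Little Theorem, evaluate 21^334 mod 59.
By Fermat: 21^{58} ≡ 1 (mod 59). 334 = 5×58 + 44. So 21^{334} ≡ 21^{44} ≡ 27 (mod 59)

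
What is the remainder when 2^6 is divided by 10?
6 = 4 + 2 (binary 110). Repeated squaring mod 10: 2^1 ≡ 2; 2^2 ≡ 2² = 4 ≡ 4; 2^4 ≡ 4² = 16 ≡ 6. Multiply: 2^6 = 2^4 × 2^2 ≡ 6 × 4 (mod 10): 6 × 4 = 24 ≡ 4. So 2^6 ≡ 4 (mod 10).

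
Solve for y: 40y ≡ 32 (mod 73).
30

Since gcd(40, 73) = 1 divides 32, a solution exists.
Multiply both sides by the inverse of 40 mod 73:
  40^(-1) mod 73 = 42
  x ≡ 42 × 32 ≡ 1344 ≡ 30 (mod 73)
Verification: 40 × 30 = 1200 = 16 × 73 + 32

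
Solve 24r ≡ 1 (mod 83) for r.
24^(-1) ≡ 45 (mod 83). Verification: 24 × 45 = 1080 ≡ 1 (mod 83)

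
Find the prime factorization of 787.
787

Divide by primes starting from smallest:
787 ÷ 787 = 1

787 = 787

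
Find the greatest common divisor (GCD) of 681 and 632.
1

Using the Euclidean algorithm:
681 = 1 × 632 + 49
632 = 12 × 49 + 44
49 = 1 × 44 + 5
44 = 8 × 5 + 4
5 = 1 × 4 + 1
4 = 4 × 1 + 0

GCD(681, 632) = 1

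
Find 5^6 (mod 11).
6 = 4 + 2 (binary 110). Repeated squaring mod 11: 5^1 ≡ 5; 5^2 ≡ 5² = 25 ≡ 3; 5^4 ≡ 3² = 9 ≡ 9. Multiply: 5^6 = 5^4 × 5^2 ≡ 9 × 3 (mod 11): 9 × 3 = 27 ≡ 5. So 5^6 ≡ 5 (mod 11).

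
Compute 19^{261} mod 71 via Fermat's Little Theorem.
40

By Fermat's Little Theorem, a^(p-1) ≡ 1 (mod p) for prime p and gcd(a, p) = 1
Here p = 71, so 19^70 ≡ 1 (mod 71)
We can reduce the exponent: 261 mod 70 = 51
So 19^261 ≡ 19^51 (mod 71)
Computing: 19^51 mod 71 = 40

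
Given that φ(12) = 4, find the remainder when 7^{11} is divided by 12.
By Euler: 7^{4} ≡ 1 (mod 12) since gcd(7, 12) = 1. 11 = 2×4 + 3. So 7^{11} ≡ 7^{3} ≡ 7 (mod 12)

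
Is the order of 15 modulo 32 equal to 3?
No, the actual order is 2, not 3.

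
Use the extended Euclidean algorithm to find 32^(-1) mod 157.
Extended GCD: 32(54) + 157(-11) = 1. So 32^(-1) ≡ 54 ≡ 54 (mod 157). Verify: 32 × 54 = 1728 ≡ 1 (mod 157)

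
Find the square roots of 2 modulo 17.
The square roots of 2 mod 17 are 6 and 11. Verify: 6² = 36 ≡ 2 (mod 17)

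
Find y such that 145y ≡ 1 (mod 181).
145^(-1) ≡ 5 (mod 181). Verification: 145 × 5 = 725 ≡ 1 (mod 181)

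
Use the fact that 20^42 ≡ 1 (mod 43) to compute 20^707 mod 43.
By Fermat: 20^{42} ≡ 1 (mod 43). 707 ≡ 35 (mod 42). So 20^{707} ≡ 20^{35} ≡ 7 (mod 43)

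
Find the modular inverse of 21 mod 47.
21^(-1) ≡ 9 (mod 47). Verification: 21 × 9 = 189 ≡ 1 (mod 47)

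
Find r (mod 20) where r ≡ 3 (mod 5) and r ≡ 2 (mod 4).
M = 5 × 4 = 20. M₁ = 4, y₁ ≡ 4 (mod 5). M₂ = 5, y₂ ≡ 1 (mod 4). r = 3×4×4 + 2×5×1 ≡ 18 (mod 20)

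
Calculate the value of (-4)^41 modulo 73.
Using repeated squaring. (-4) ≡ 69 (mod 73). 41 = 32 + 8 + 1 (binary 101001). Repeated squaring mod 73: 69^1 ≡ 69; 69^2 ≡ 69² = 4761 ≡ 16; 69^4 ≡ 16² = 256 ≡ 37; 69^8 ≡ 37² = 1369 ≡ 55; 69^16 ≡ 55² = 3025 ≡ 32; 69^32 ≡ 32² = 1024 ≡ 2. Multiply: (-4)^41 ≡ 69^32 × 69^8 × 69^1 ≡ 2 × 55 × 69 (mod 73): 2 × 55 = 110 ≡ 37; 37 × 69 = 2553 ≡ 71. So (-4)^41 ≡ 71 (mod 73).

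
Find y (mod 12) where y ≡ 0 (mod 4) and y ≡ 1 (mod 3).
M = 4 × 3 = 12. M₁ = 3, y₁ ≡ 3 (mod 4). M₂ = 4, y₂ ≡ 1 (mod 3). y = 0×3×3 + 1×4×1 ≡ 4 (mod 12)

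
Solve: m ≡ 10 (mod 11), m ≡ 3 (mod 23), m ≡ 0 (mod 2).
M = 11 × 23 × 2 = 506. M₁ = 46, y₁ ≡ 6 (mod 11). M₂ = 22, y₂ ≡ 22 (mod 23). M₃ = 253, y₃ ≡ 1 (mod 2). m = 10×46×6 + 3×22×22 + 0×253×1 ≡ 164 (mod 506)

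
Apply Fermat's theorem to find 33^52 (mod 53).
By Fermat's Little Theorem, 33^{52} ≡ 1 (mod 53) since 53 is prime and gcd(33, 53) = 1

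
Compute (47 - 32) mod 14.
1

(47 - 32) = 15
15 mod 14 = 1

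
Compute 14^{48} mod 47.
8

Using successive squaring:
Binary expansion of 48: 110000
Powers of 14 mod 47 (each is the square of the previous):
  14^1 ≡ 14 (mod 47)
  14^2 ≡ 14² = 196 ≡ 8 (mod 47)
  14^4 ≡ 8² = 64 ≡ 17 (mod 47)
  14^8 ≡ 17² = 289 ≡ 7 (mod 47)
  14^16 ≡ 7² = 49 ≡ 2 (mod 47)
  14^32 ≡ 2² = 4 ≡ 4 (mod 47)
48 = 32 + 16, so 14^48 = 14^32 × 14^16 ≡ 4 × 2 (mod 47)
Multiplying step by step:
  4 × 2 = 8 ≡ 8 (mod 47)
Result: 14^48 ≡ 8 (mod 47)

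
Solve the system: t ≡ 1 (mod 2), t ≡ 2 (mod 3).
M = 2 × 3 = 6. M₁ = 3, y₁ ≡ 1 (mod 2). M₂ = 2, y₂ ≡ 2 (mod 3). t = 1×3×1 + 2×2×2 ≡ 5 (mod 6)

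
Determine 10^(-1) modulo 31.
10^(-1) ≡ 28 (mod 31). Verification: 10 × 28 = 280 ≡ 1 (mod 31)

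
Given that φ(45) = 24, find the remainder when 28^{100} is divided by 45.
By Euler: 28^{24} ≡ 1 (mod 45) since gcd(28, 45) = 1. 100 = 4×24 + 4. So 28^{100} ≡ 28^{4} ≡ 1 (mod 45)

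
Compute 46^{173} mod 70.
16

Using successive squaring:
Binary expansion of 173: 10101101
Powers of 46 mod 70 (each is the square of the previous):
  46^1 ≡ 46 (mod 70)
  46^2 ≡ 46² = 2116 ≡ 16 (mod 70)
  46^4 ≡ 16² = 256 ≡ 46 (mod 70)
  46^8 ≡ 46² = 2116 ≡ 16 (mod 70)
  46^16 ≡ 16² = 256 ≡ 46 (mod 70)
  46^32 ≡ 46² = 2116 ≡ 16 (mod 70)
  46^64 ≡ 16² = 256 ≡ 46 (mod 70)
  46^128 ≡ 46² = 2116 ≡ 16 (mod 70)
173 = 128 + 32 + 8 + 4 + 1, so 46^173 = 46^128 × 46^32 × 46^8 × 46^4 × 46^1 ≡ 16 × 16 × 16 × 46 × 46 (mod 70)
Multiplying step by step:
  16 × 16 = 256 ≡ 46 (mod 70)
  46 × 16 = 736 ≡ 36 (mod 70)
  36 × 46 = 1656 ≡ 46 (mod 70)
  46 × 46 = 2116 ≡ 16 (mod 70)
Result: 46^173 ≡ 16 (mod 70)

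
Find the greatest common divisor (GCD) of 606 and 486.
6

Using the Euclidean algorithm:
606 = 1 × 486 + 120
486 = 4 × 120 + 6
120 = 20 × 6 + 0

GCD(606, 486) = 6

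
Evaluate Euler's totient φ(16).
8

Prime factorization: 16 = 2^4
Using the formula φ(n) = n × Π(1 - 1/p) for each prime factor p:
φ(16) = 16 × (1 - 1/2)
φ(16) = 8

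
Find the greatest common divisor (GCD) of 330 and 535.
5

Using the Euclidean algorithm:
330 = 0 × 535 + 330
535 = 1 × 330 + 205
330 = 1 × 205 + 125
205 = 1 × 125 + 80
125 = 1 × 80 + 45
80 = 1 × 45 + 35
45 = 1 × 35 + 10
35 = 3 × 10 + 5
10 = 2 × 5 + 0

GCD(330, 535) = 5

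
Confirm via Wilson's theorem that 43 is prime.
(42)! mod 43 = 42. Since this equals -1 (mod 43), Wilson confirms 43 is prime.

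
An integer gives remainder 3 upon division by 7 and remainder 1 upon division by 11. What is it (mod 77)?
M = 7 × 11 = 77. M₁ = 11, y₁ ≡ 2 (mod 7). M₂ = 7, y₂ ≡ 8 (mod 11). y = 3×11×2 + 1×7×8 ≡ 45 (mod 77). The smallest positive such number is 45.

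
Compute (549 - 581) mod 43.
11

(549 - 581) = -32
-32 mod 43 = 11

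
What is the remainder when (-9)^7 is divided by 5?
(-9) ≡ 1 (mod 5). 7 = 4 + 2 + 1 (binary 111). Repeated squaring mod 5: 1^1 ≡ 1; 1^2 ≡ 1² = 1 ≡ 1; 1^4 ≡ 1² = 1 ≡ 1. Multiply: (-9)^7 ≡ 1^4 × 1^2 × 1^1 ≡ 1 × 1 × 1 (mod 5): 1 × 1 = 1 ≡ 1; 1 × 1 = 1 ≡ 1. So (-9)^7 ≡ 1 (mod 5).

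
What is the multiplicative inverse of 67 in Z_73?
67^(-1) ≡ 12 (mod 73). Verification: 67 × 12 = 804 ≡ 1 (mod 73)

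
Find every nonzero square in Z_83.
QRs mod 83: {1, 3, 4, 7, 9, 10, 11, 12, 16, 17, 21, 23, 25, 26, 27, 28, 29, 30, 31, 33, 36, 37, 38, 40, 41, 44, 48, 49, 51, 59, 61, 63, 64, 65, 68, 69, 70, 75, 77, 78, 81}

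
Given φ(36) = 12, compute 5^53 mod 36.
By Euler: 5^{12} ≡ 1 (mod 36) since gcd(5, 36) = 1. 53 = 4×12 + 5. So 5^{53} ≡ 5^{5} ≡ 29 (mod 36)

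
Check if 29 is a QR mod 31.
By Euler's criterion: 29^{15} ≡ 30 (mod 31). Since this equals -1 (≡ 30), 29 is not a QR.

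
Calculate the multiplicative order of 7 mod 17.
Powers of 7 mod 17: 7^1≡7, 7^2≡15, 7^3≡3, 7^4≡4, 7^5≡11, 7^6≡9, 7^7≡12, 7^8≡16, 7^9≡10, 7^10≡2, 7^11≡14, 7^12≡13, 7^13≡6, 7^14≡8, 7^15≡5, 7^16≡1. Order = 16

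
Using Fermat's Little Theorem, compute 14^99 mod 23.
By Fermat: 14^{22} ≡ 1 (mod 23). 99 = 4×22 + 11. So 14^{99} ≡ 14^{11} ≡ 22 (mod 23)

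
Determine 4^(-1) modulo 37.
4^(-1) ≡ 28 (mod 37). Verification: 4 × 28 = 112 ≡ 1 (mod 37)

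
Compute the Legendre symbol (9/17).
(9/17) = 9^{8} mod 17 = 1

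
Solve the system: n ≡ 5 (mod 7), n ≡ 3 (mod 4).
M = 7 × 4 = 28. M₁ = 4, y₁ ≡ 2 (mod 7). M₂ = 7, y₂ ≡ 3 (mod 4). n = 5×4×2 + 3×7×3 ≡ 19 (mod 28)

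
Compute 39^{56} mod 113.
112

Using successive squaring:
Binary expansion of 56: 111000
Powers of 39 mod 113 (each is the square of the previous):
  39^1 ≡ 39 (mod 113)
  39^2 ≡ 39² = 1521 ≡ 52 (mod 113)
  39^4 ≡ 52² = 2704 ≡ 105 (mod 113)
  39^8 ≡ 105² = 11025 ≡ 64 (mod 113)
  39^16 ≡ 64² = 4096 ≡ 28 (mod 113)
  39^32 ≡ 28² = 784 ≡ 106 (mod 113)
56 = 32 + 16 + 8, so 39^56 = 39^32 × 39^16 × 39^8 ≡ 106 × 28 × 64 (mod 113)
Multiplying step by step:
  106 × 28 = 2968 ≡ 30 (mod 113)
  30 × 64 = 1920 ≡ 112 (mod 113)
Result: 39^56 ≡ 112 (mod 113)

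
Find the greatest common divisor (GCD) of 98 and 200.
2

Using the Euclidean algorithm:
98 = 0 × 200 + 98
200 = 2 × 98 + 4
98 = 24 × 4 + 2
4 = 2 × 2 + 0

GCD(98, 200) = 2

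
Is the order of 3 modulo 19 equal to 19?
No, the actual order is 18, not 19.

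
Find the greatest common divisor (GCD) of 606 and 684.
6

Using the Euclidean algorithm:
606 = 0 × 684 + 606
684 = 1 × 606 + 78
606 = 7 × 78 + 60
78 = 1 × 60 + 18
60 = 3 × 18 + 6
18 = 3 × 6 + 0

GCD(606, 684) = 6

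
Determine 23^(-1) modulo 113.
23^(-1) ≡ 59 (mod 113). Verification: 23 × 59 = 1357 ≡ 1 (mod 113)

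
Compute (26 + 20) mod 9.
1

(26 + 20) = 46
46 mod 9 = 1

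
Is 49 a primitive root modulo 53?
No

To verify, check if 49^(52/q) ≢ 1 (mod 53) for each prime divisor q of 52
Divisors of 52 = 52: [1, 2, 4, 13, 26, 52]
  49^(52/2) = 49^26 ≡ 1 (mod 53)
  49^(52/13) = 49^4 ≡ 44 (mod 53)
Conclusion: 49 is not a primitive root modulo 53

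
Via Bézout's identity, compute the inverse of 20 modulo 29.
Extended GCD: 20(-13) + 29(9) = 1. So 20^(-1) ≡ 16 ≡ 16 (mod 29). Verify: 20 × 16 = 320 ≡ 1 (mod 29)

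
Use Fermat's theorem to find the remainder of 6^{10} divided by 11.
1

By Fermat's Little Theorem, a^(p-1) ≡ 1 (mod p) for prime p and gcd(a, p) = 1
Here p = 11, so 6^10 ≡ 1 (mod 11)
We can reduce the exponent: 10 mod 10 = 0
So 6^10 ≡ 6^0 (mod 11)
Computing: 6^0 mod 11 = 1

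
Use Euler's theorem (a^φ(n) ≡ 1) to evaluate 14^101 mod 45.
By Euler: 14^{24} ≡ 1 (mod 45) since gcd(14, 45) = 1. 101 = 4×24 + 5. So 14^{101} ≡ 14^{5} ≡ 29 (mod 45)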